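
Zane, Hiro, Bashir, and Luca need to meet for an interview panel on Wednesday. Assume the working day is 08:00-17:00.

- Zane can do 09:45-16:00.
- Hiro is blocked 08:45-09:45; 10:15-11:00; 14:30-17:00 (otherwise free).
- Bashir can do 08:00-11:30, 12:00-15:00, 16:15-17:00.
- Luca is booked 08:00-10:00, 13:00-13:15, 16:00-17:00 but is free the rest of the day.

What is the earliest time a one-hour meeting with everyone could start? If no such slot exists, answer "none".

12:00

Zane free: 09:45-16:00.
Hiro free: 08:00-08:45, 09:45-10:15, 11:00-14:30 (invert busy blocks within the working day).
Bashir free: 08:00-11:30, 12:00-15:00, 16:15-17:00.
Luca free: 10:00-13:00, 13:15-16:00 (invert busy blocks within the working day).
Zane ∩ Hiro: 09:45-10:15, 11:00-14:30.
Zane ∩ Hiro ∩ Bashir: 09:45-10:15, 11:00-11:30, 12:00-14:30.
Zane ∩ Hiro ∩ Bashir ∩ Luca: 10:00-10:15, 11:00-11:30, 12:00-13:00, 13:15-14:30.
The first common window of at least 60 minutes is 12:00-13:00, so the earliest start is 12:00.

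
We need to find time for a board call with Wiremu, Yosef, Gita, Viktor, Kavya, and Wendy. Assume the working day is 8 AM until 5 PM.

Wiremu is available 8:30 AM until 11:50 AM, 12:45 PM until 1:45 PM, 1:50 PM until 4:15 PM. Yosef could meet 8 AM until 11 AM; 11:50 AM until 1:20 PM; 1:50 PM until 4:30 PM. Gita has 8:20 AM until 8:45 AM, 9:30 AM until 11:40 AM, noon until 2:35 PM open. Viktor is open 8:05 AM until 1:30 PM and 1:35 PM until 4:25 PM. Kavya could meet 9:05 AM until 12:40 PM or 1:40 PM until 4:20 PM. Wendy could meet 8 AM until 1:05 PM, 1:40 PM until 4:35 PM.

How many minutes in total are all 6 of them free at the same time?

Wiremu ∩ Yosef: 08:30-11:00, 12:45-13:20, 13:50-16:15.
Wiremu ∩ Yosef ∩ Gita: 08:30-08:45, 09:30-11:00, 12:45-13:20, 13:50-14:35.
Wiremu ∩ Yosef ∩ Gita ∩ Viktor: 08:30-08:45, 09:30-11:00, 12:45-13:20, 13:50-14:35.
Wiremu ∩ Yosef ∩ Gita ∩ Viktor ∩ Kavya: 09:30-11:00, 13:50-14:35.
Wiremu ∩ Yosef ∩ Gita ∩ Viktor ∩ Kavya ∩ Wendy: 09:30-11:00, 13:50-14:35.
So the common availability across everyone is 09:30-11:00, 13:50-14:35.
Summing the common windows: 90 + 45 = 135 minutes.

135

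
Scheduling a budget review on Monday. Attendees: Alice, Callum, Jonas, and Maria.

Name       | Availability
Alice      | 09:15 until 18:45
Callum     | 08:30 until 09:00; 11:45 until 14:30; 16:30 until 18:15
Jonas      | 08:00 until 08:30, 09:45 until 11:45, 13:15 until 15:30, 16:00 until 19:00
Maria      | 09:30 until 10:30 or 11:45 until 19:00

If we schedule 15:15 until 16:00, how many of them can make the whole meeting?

Alice and Maria can make the full 15:15-16:00 slot — that's 2.

2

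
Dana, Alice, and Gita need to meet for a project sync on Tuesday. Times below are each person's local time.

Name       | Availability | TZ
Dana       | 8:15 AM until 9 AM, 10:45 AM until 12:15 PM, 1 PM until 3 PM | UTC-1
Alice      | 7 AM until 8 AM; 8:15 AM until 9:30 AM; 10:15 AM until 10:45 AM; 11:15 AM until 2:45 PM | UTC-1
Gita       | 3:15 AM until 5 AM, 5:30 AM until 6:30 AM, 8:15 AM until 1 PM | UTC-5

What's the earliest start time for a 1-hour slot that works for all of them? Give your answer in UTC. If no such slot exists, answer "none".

Dana in UTC: 09:15-10:00, 11:45-13:15, 14:00-16:00 (add 1h to convert from UTC-1).
Alice in UTC: 08:00-09:00, 09:15-10:30, 11:15-11:45, 12:15-15:45 (add 1h to convert from UTC-1).
Gita in UTC: 08:15-10:00, 10:30-11:30, 13:15-18:00 (add 5h to convert from UTC-5).
Dana ∩ Alice: 09:15-10:00, 12:15-13:15, 14:00-15:45.
Dana ∩ Alice ∩ Gita: 09:15-10:00, 14:00-15:45.
The first common window of at least 60 minutes is 14:00-15:45, so the earliest start is 14:00.

14:00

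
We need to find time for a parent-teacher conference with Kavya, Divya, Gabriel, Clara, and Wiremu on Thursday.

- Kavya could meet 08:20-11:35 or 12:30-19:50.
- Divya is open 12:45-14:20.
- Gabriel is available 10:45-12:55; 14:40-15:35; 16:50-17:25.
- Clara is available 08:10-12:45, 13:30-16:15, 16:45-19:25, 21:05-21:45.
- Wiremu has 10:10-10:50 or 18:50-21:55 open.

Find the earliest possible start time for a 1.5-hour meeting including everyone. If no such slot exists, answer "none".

none

Kavya ∩ Divya: 12:45-14:20.
Kavya ∩ Divya ∩ Gabriel: 12:45-12:55.
Kavya ∩ Divya ∩ Gabriel ∩ Clara: ∅.
Kavya ∩ Divya ∩ Gabriel ∩ Clara ∩ Wiremu: ∅.
There is no time when everyone is free.
No common window is at least 90 minutes long.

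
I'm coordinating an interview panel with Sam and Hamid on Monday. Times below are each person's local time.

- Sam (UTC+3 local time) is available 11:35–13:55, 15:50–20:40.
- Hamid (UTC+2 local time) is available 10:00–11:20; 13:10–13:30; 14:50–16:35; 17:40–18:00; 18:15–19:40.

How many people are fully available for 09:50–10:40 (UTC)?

1

Sam in UTC: 08:35-10:55, 12:50-17:40 (subtract 3h to convert from UTC+3).
Hamid in UTC: 08:00-09:20, 11:10-11:30, 12:50-14:35, 15:40-16:00, 16:15-17:40 (subtract 2h to convert from UTC+2).
Sam can make the full 09:50-10:40 slot — that's 1.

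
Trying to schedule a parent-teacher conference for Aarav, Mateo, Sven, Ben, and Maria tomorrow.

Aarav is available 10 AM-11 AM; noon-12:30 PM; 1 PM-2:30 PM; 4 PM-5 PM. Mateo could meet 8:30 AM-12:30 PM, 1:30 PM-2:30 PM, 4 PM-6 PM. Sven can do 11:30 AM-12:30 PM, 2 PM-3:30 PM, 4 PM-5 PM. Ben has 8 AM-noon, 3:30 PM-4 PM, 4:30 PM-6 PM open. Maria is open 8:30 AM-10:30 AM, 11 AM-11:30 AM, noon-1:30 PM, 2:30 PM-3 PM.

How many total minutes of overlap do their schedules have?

Aarav ∩ Mateo: 10:00-11:00, 12:00-12:30, 13:30-14:30, 16:00-17:00.
Aarav ∩ Mateo ∩ Sven: 12:00-12:30, 14:00-14:30, 16:00-17:00.
Aarav ∩ Mateo ∩ Sven ∩ Ben: 16:30-17:00.
Aarav ∩ Mateo ∩ Sven ∩ Ben ∩ Maria: ∅.
There is no time when everyone is free.
There is no common window, so the total is 0 minutes.

0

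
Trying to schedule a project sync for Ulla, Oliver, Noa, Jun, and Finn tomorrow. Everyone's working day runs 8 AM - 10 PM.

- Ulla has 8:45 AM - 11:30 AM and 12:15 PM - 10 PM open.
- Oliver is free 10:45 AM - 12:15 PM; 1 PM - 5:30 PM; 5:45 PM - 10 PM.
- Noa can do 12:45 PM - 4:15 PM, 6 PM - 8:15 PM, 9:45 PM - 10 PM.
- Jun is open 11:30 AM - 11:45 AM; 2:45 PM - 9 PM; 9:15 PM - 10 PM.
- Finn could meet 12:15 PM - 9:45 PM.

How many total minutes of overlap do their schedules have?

Ulla ∩ Oliver: 10:45-11:30, 13:00-17:30, 17:45-22:00.
Ulla ∩ Oliver ∩ Noa: 13:00-16:15, 18:00-20:15, 21:45-22:00.
Ulla ∩ Oliver ∩ Noa ∩ Jun: 14:45-16:15, 18:00-20:15, 21:45-22:00.
Ulla ∩ Oliver ∩ Noa ∩ Jun ∩ Finn: 14:45-16:15, 18:00-20:15.
Summing the common windows: 90 + 135 = 225 minutes.

225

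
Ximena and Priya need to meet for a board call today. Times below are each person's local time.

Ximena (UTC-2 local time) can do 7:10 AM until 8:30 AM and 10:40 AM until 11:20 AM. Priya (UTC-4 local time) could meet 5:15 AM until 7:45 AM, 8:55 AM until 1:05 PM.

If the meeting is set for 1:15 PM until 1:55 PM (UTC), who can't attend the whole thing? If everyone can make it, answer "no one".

Ximena

Ximena in UTC: 09:10-10:30, 12:40-13:20 (add 2h to convert from UTC-2).
Priya in UTC: 09:15-11:45, 12:55-17:05 (add 4h to convert from UTC-4).
Ximena: not fully free for 13:15-13:55. Priya: free for 13:15-13:55.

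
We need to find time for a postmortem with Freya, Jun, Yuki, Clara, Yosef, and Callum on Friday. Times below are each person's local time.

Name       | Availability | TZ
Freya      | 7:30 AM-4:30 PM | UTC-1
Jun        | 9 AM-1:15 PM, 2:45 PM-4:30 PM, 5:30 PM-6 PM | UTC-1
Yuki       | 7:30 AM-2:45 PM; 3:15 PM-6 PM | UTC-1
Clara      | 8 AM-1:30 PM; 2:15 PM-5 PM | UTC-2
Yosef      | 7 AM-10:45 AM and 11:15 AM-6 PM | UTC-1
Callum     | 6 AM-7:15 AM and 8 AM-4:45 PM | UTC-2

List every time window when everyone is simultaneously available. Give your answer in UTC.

10:00-11:45, 12:15-14:15, 16:15-17:30

Freya in UTC: 08:30-17:30 (add 1h to convert from UTC-1).
Jun in UTC: 10:00-14:15, 15:45-17:30, 18:30-19:00 (add 1h to convert from UTC-1).
Yuki in UTC: 08:30-15:45, 16:15-19:00 (add 1h to convert from UTC-1).
Clara in UTC: 10:00-15:30, 16:15-19:00 (add 2h to convert from UTC-2).
Yosef in UTC: 08:00-11:45, 12:15-19:00 (add 1h to convert from UTC-1).
Callum in UTC: 08:00-09:15, 10:00-18:45 (add 2h to convert from UTC-2).
Freya ∩ Jun: 10:00-14:15, 15:45-17:30.
Freya ∩ Jun ∩ Yuki: 10:00-14:15, 16:15-17:30.
Freya ∩ Jun ∩ Yuki ∩ Clara: 10:00-14:15, 16:15-17:30.
Freya ∩ Jun ∩ Yuki ∩ Clara ∩ Yosef: 10:00-11:45, 12:15-14:15, 16:15-17:30.
Freya ∩ Jun ∩ Yuki ∩ Clara ∩ Yosef ∩ Callum: 10:00-11:45, 12:15-14:15, 16:15-17:30.
So the common availability across everyone is 10:00-11:45, 12:15-14:15, 16:15-17:30.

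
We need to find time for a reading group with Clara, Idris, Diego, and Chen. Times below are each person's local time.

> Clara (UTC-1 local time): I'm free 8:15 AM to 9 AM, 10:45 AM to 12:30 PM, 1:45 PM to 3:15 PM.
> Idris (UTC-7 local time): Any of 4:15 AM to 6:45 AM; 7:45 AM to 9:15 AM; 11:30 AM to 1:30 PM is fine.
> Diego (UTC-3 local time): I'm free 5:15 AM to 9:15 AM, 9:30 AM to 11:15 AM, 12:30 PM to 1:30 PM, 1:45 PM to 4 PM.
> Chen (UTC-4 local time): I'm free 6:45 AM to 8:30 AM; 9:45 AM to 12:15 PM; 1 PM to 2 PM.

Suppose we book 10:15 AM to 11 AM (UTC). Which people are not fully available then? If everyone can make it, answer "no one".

Chen, Clara, Idris

Clara in UTC: 09:15-10:00, 11:45-13:30, 14:45-16:15 (add 1h to convert from UTC-1).
Idris in UTC: 11:15-13:45, 14:45-16:15, 18:30-20:30 (add 7h to convert from UTC-7).
Diego in UTC: 08:15-12:15, 12:30-14:15, 15:30-16:30, 16:45-19:00 (add 3h to convert from UTC-3).
Chen in UTC: 10:45-12:30, 13:45-16:15, 17:00-18:00 (add 4h to convert from UTC-4).
Clara: not fully free for 10:15-11:00. Idris: not fully free for 10:15-11:00. Diego: free for 10:15-11:00. Chen: not fully free for 10:15-11:00.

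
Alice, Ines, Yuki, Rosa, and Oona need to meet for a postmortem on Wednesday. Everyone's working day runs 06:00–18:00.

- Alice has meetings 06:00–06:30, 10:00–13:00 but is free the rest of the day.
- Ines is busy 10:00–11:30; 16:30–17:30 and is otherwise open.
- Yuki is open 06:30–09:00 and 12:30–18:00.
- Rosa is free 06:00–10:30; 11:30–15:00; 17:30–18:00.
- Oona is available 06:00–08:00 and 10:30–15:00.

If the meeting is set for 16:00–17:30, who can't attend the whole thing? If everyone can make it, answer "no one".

Alice free: 06:30-10:00, 13:00-18:00 (invert busy blocks within the working day).
Ines free: 06:00-10:00, 11:30-16:30, 17:30-18:00 (invert busy blocks within the working day).
Yuki free: 06:30-09:00, 12:30-18:00.
Rosa free: 06:00-10:30, 11:30-15:00, 17:30-18:00.
Oona free: 06:00-08:00, 10:30-15:00.
Alice: free for 16:00-17:30. Ines: not fully free for 16:00-17:30. Yuki: free for 16:00-17:30. Rosa: not fully free for 16:00-17:30. Oona: not fully free for 16:00-17:30.

Ines, Oona, Rosa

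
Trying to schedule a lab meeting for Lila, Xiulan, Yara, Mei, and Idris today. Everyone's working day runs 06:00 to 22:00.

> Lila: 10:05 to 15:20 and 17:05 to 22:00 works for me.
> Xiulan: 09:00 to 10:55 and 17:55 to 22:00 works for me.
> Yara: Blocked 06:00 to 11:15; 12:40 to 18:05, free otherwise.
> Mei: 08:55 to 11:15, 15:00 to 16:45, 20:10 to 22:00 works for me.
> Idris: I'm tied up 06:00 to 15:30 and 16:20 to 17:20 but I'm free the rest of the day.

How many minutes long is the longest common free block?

Lila free: 10:05-15:20, 17:05-22:00.
Xiulan free: 09:00-10:55, 17:55-22:00.
Yara free: 11:15-12:40, 18:05-22:00 (invert busy blocks within the working day).
Mei free: 08:55-11:15, 15:00-16:45, 20:10-22:00.
Idris free: 15:30-16:20, 17:20-22:00 (invert busy blocks within the working day).
Lila ∩ Xiulan: 10:05-10:55, 17:55-22:00.
Lila ∩ Xiulan ∩ Yara: 18:05-22:00.
Lila ∩ Xiulan ∩ Yara ∩ Mei: 20:10-22:00.
Lila ∩ Xiulan ∩ Yara ∩ Mei ∩ Idris: 20:10-22:00.
Those are the intersection windows.
The longest is 20:10-22:00 at 110 minutes.

110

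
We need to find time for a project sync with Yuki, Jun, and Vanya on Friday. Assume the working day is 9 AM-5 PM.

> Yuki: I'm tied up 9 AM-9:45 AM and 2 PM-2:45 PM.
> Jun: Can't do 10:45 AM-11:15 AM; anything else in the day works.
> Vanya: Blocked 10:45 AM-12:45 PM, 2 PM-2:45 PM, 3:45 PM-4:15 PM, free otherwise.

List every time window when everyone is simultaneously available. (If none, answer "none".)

09:45-10:45, 12:45-14:00, 14:45-15:45, 16:15-17:00

Yuki free: 09:45-14:00, 14:45-17:00 (invert busy blocks within the working day).
Jun free: 09:00-10:45, 11:15-17:00 (invert busy blocks within the working day).
Vanya free: 09:00-10:45, 12:45-14:00, 14:45-15:45, 16:15-17:00 (invert busy blocks within the working day).
Yuki ∩ Jun: 09:45-10:45, 11:15-14:00, 14:45-17:00.
Yuki ∩ Jun ∩ Vanya: 09:45-10:45, 12:45-14:00, 14:45-15:45, 16:15-17:00.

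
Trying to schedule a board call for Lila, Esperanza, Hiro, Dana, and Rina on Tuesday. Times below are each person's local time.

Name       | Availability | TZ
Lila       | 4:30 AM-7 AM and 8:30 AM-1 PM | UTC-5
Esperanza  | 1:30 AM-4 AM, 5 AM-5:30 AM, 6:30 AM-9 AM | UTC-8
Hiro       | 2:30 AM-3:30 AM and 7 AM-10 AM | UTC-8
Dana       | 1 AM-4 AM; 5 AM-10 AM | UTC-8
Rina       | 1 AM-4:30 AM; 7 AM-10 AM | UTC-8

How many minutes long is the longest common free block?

120

Lila in UTC: 09:30-12:00, 13:30-18:00 (add 5h to convert from UTC-5).
Esperanza in UTC: 09:30-12:00, 13:00-13:30, 14:30-17:00 (add 8h to convert from UTC-8).
Hiro in UTC: 10:30-11:30, 15:00-18:00 (add 8h to convert from UTC-8).
Dana in UTC: 09:00-12:00, 13:00-18:00 (add 8h to convert from UTC-8).
Rina in UTC: 09:00-12:30, 15:00-18:00 (add 8h to convert from UTC-8).
Lila ∩ Esperanza: 09:30-12:00, 14:30-17:00.
Lila ∩ Esperanza ∩ Hiro: 10:30-11:30, 15:00-17:00.
Lila ∩ Esperanza ∩ Hiro ∩ Dana: 10:30-11:30, 15:00-17:00.
Lila ∩ Esperanza ∩ Hiro ∩ Dana ∩ Rina: 10:30-11:30, 15:00-17:00.
The longest is 15:00-17:00 at 120 minutes.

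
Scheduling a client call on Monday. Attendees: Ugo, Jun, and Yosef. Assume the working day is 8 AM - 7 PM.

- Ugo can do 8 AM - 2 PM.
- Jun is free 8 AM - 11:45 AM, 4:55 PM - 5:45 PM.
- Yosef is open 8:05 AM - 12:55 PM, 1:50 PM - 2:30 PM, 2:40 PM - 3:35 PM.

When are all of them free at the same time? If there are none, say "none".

08:05-11:45

Ugo ∩ Jun: 08:00-11:45.
Ugo ∩ Jun ∩ Yosef: 08:05-11:45.
So the common availability across everyone is 08:05-11:45.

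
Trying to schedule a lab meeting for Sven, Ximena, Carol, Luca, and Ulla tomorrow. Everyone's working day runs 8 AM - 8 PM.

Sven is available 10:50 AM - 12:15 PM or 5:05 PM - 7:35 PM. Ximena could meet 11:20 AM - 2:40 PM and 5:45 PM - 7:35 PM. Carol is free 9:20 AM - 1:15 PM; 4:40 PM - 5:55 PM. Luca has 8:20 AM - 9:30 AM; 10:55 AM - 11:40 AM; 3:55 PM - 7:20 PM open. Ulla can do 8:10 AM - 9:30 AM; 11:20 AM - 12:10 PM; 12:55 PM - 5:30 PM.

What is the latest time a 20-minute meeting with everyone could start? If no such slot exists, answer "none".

11:20

Sven ∩ Ximena: 11:20-12:15, 17:45-19:35.
Sven ∩ Ximena ∩ Carol: 11:20-12:15, 17:45-17:55.
Sven ∩ Ximena ∩ Carol ∩ Luca: 11:20-11:40, 17:45-17:55.
Sven ∩ Ximena ∩ Carol ∩ Luca ∩ Ulla: 11:20-11:40.
Those are the intersection windows.
The last common window of at least 20 minutes is 11:20-11:40; a 20-minute meeting can start as late as 11:20 and still end by 11:40.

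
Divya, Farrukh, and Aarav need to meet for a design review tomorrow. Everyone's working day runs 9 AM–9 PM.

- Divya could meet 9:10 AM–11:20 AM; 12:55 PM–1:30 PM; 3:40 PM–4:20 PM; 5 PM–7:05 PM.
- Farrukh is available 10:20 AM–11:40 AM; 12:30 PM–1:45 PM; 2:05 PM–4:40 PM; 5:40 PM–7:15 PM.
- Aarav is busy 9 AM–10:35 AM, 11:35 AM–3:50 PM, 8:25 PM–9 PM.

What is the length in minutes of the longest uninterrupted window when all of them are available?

85

Divya free: 09:10-11:20, 12:55-13:30, 15:40-16:20, 17:00-19:05.
Farrukh free: 10:20-11:40, 12:30-13:45, 14:05-16:40, 17:40-19:15.
Aarav free: 10:35-11:35, 15:50-20:25 (invert busy blocks within the working day).
Divya ∩ Farrukh: 10:20-11:20, 12:55-13:30, 15:40-16:20, 17:40-19:05.
Divya ∩ Farrukh ∩ Aarav: 10:35-11:20, 15:50-16:20, 17:40-19:05.
The longest is 17:40-19:05 at 85 minutes.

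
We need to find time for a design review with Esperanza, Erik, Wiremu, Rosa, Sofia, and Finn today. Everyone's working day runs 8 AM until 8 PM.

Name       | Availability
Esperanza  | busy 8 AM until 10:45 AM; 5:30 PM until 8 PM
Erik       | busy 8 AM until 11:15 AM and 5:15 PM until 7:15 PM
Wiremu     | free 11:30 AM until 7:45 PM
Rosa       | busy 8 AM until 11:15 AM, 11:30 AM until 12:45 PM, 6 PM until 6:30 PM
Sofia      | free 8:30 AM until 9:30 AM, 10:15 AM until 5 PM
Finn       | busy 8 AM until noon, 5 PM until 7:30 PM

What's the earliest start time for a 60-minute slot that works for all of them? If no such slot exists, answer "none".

Esperanza free: 10:45-17:30 (invert busy blocks within the working day).
Erik free: 11:15-17:15, 19:15-20:00 (invert busy blocks within the working day).
Wiremu free: 11:30-19:45.
Rosa free: 11:15-11:30, 12:45-18:00, 18:30-20:00 (invert busy blocks within the working day).
Sofia free: 08:30-09:30, 10:15-17:00.
Finn free: 12:00-17:00, 19:30-20:00 (invert busy blocks within the working day).
Esperanza ∩ Erik: 11:15-17:15.
Esperanza ∩ Erik ∩ Wiremu: 11:30-17:15.
Esperanza ∩ Erik ∩ Wiremu ∩ Rosa: 12:45-17:15.
Esperanza ∩ Erik ∩ Wiremu ∩ Rosa ∩ Sofia: 12:45-17:00.
Esperanza ∩ Erik ∩ Wiremu ∩ Rosa ∩ Sofia ∩ Finn: 12:45-17:00.
The first common window of at least 60 minutes is 12:45-17:00, so the earliest start is 12:45.

12:45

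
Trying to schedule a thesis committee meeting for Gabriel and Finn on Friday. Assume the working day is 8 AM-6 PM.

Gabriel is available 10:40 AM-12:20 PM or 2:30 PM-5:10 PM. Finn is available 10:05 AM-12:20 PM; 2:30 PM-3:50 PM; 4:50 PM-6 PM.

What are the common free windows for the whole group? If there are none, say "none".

Gabriel ∩ Finn: 10:40-12:20, 14:30-15:50, 16:50-17:10.

10:40-12:20, 14:30-15:50, 16:50-17:10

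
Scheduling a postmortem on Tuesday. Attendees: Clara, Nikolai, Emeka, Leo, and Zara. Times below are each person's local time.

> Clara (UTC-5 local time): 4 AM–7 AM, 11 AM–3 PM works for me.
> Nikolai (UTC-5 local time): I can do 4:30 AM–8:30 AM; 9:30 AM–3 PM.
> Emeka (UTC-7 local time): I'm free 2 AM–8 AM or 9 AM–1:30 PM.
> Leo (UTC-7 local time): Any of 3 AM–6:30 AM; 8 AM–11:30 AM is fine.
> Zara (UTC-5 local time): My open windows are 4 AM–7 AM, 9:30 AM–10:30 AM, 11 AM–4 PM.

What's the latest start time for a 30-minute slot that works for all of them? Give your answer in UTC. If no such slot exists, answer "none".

18:00

Clara in UTC: 09:00-12:00, 16:00-20:00 (add 5h to convert from UTC-5).
Nikolai in UTC: 09:30-13:30, 14:30-20:00 (add 5h to convert from UTC-5).
Emeka in UTC: 09:00-15:00, 16:00-20:30 (add 7h to convert from UTC-7).
Leo in UTC: 10:00-13:30, 15:00-18:30 (add 7h to convert from UTC-7).
Zara in UTC: 09:00-12:00, 14:30-15:30, 16:00-21:00 (add 5h to convert from UTC-5).
Clara ∩ Nikolai: 09:30-12:00, 16:00-20:00.
Clara ∩ Nikolai ∩ Emeka: 09:30-12:00, 16:00-20:00.
Clara ∩ Nikolai ∩ Emeka ∩ Leo: 10:00-12:00, 16:00-18:30.
Clara ∩ Nikolai ∩ Emeka ∩ Leo ∩ Zara: 10:00-12:00, 16:00-18:30.
So the common availability across everyone is 10:00-12:00, 16:00-18:30.
The last common window of at least 30 minutes is 16:00-18:30; a 30-minute meeting can start as late as 18:00 and still end by 18:30.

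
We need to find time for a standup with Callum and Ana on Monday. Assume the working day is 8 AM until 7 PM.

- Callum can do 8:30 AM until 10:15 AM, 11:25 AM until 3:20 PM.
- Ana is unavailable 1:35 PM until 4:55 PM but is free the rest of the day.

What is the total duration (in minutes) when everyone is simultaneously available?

Callum free: 08:30-10:15, 11:25-15:20.
Ana free: 08:00-13:35, 16:55-19:00 (invert busy blocks within the working day).
Callum ∩ Ana: 08:30-10:15, 11:25-13:35.
Summing the common windows: 105 + 130 = 235 minutes.

235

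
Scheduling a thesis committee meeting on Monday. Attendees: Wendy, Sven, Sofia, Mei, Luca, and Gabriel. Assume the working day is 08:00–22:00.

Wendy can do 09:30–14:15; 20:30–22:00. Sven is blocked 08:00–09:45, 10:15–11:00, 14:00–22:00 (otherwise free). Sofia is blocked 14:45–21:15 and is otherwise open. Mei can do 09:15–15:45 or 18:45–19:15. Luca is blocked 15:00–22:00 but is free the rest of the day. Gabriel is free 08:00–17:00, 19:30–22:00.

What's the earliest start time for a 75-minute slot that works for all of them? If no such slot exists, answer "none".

11:00

Wendy free: 09:30-14:15, 20:30-22:00.
Sven free: 09:45-10:15, 11:00-14:00 (invert busy blocks within the working day).
Sofia free: 08:00-14:45, 21:15-22:00 (invert busy blocks within the working day).
Mei free: 09:15-15:45, 18:45-19:15.
Luca free: 08:00-15:00 (invert busy blocks within the working day).
Gabriel free: 08:00-17:00, 19:30-22:00.
Wendy ∩ Sven: 09:45-10:15, 11:00-14:00.
Wendy ∩ Sven ∩ Sofia: 09:45-10:15, 11:00-14:00.
Wendy ∩ Sven ∩ Sofia ∩ Mei: 09:45-10:15, 11:00-14:00.
Wendy ∩ Sven ∩ Sofia ∩ Mei ∩ Luca: 09:45-10:15, 11:00-14:00.
Wendy ∩ Sven ∩ Sofia ∩ Mei ∩ Luca ∩ Gabriel: 09:45-10:15, 11:00-14:00.
The first common window of at least 75 minutes is 11:00-14:00, so the earliest start is 11:00.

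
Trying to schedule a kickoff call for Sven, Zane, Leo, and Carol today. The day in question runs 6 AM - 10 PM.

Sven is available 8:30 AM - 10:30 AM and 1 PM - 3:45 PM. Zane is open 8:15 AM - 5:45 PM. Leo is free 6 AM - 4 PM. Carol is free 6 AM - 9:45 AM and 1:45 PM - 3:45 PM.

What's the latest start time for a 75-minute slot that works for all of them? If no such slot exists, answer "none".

14:30

Sven ∩ Zane: 08:30-10:30, 13:00-15:45.
Sven ∩ Zane ∩ Leo: 08:30-10:30, 13:00-15:45.
Sven ∩ Zane ∩ Leo ∩ Carol: 08:30-09:45, 13:45-15:45.
Those are the intersection windows.
The last common window of at least 75 minutes is 13:45-15:45; a 75-minute meeting can start as late as 14:30 and still end by 15:45.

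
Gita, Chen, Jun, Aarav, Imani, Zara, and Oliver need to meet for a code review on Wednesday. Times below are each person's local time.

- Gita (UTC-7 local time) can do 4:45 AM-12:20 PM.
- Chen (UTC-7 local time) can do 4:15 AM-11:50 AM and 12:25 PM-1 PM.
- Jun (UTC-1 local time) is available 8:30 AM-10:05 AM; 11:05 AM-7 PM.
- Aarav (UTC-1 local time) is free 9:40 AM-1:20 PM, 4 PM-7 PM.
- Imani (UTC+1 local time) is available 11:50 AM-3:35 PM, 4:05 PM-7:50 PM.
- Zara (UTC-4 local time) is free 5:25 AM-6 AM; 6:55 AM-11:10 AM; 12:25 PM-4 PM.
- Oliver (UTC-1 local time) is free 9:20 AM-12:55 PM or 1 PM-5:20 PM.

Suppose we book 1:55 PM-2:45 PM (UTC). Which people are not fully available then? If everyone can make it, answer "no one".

Aarav, Imani, Oliver

Gita in UTC: 11:45-19:20 (add 7h to convert from UTC-7).
Chen in UTC: 11:15-18:50, 19:25-20:00 (add 7h to convert from UTC-7).
Jun in UTC: 09:30-11:05, 12:05-20:00 (add 1h to convert from UTC-1).
Aarav in UTC: 10:40-14:20, 17:00-20:00 (add 1h to convert from UTC-1).
Imani in UTC: 10:50-14:35, 15:05-18:50 (subtract 1h to convert from UTC+1).
Zara in UTC: 09:25-10:00, 10:55-15:10, 16:25-20:00 (add 4h to convert from UTC-4).
Oliver in UTC: 10:20-13:55, 14:00-18:20 (add 1h to convert from UTC-1).
Gita: free for 13:55-14:45. Chen: free for 13:55-14:45. Jun: free for 13:55-14:45. Aarav: not fully free for 13:55-14:45. Imani: not fully free for 13:55-14:45. Zara: free for 13:55-14:45. Oliver: not fully free for 13:55-14:45.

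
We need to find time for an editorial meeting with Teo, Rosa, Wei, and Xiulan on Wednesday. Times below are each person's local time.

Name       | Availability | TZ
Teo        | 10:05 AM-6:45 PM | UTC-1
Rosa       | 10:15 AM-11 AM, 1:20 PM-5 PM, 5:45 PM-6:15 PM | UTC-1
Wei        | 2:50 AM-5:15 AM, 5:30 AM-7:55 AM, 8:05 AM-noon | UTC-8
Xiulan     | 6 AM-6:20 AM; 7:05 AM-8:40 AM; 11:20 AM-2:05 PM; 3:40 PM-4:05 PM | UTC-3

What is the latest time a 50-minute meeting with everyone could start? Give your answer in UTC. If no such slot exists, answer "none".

16:15

Teo in UTC: 11:05-19:45 (add 1h to convert from UTC-1).
Rosa in UTC: 11:15-12:00, 14:20-18:00, 18:45-19:15 (add 1h to convert from UTC-1).
Wei in UTC: 10:50-13:15, 13:30-15:55, 16:05-20:00 (add 8h to convert from UTC-8).
Xiulan in UTC: 09:00-09:20, 10:05-11:40, 14:20-17:05, 18:40-19:05 (add 3h to convert from UTC-3).
Teo ∩ Rosa: 11:15-12:00, 14:20-18:00, 18:45-19:15.
Teo ∩ Rosa ∩ Wei: 11:15-12:00, 14:20-15:55, 16:05-18:00, 18:45-19:15.
Teo ∩ Rosa ∩ Wei ∩ Xiulan: 11:15-11:40, 14:20-15:55, 16:05-17:05, 18:45-19:05.
The last common window of at least 50 minutes is 16:05-17:05; a 50-minute meeting can start as late as 16:15 and still end by 17:05.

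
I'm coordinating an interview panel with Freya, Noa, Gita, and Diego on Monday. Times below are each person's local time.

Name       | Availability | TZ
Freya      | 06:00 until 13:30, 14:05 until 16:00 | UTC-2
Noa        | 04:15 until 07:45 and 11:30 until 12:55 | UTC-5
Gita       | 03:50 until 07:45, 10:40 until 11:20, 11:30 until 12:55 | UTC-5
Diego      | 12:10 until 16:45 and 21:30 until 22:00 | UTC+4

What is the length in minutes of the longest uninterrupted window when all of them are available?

210

Freya in UTC: 08:00-15:30, 16:05-18:00 (add 2h to convert from UTC-2).
Noa in UTC: 09:15-12:45, 16:30-17:55 (add 5h to convert from UTC-5).
Gita in UTC: 08:50-12:45, 15:40-16:20, 16:30-17:55 (add 5h to convert from UTC-5).
Diego in UTC: 08:10-12:45, 17:30-18:00 (subtract 4h to convert from UTC+4).
Freya ∩ Noa: 09:15-12:45, 16:30-17:55.
Freya ∩ Noa ∩ Gita: 09:15-12:45, 16:30-17:55.
Freya ∩ Noa ∩ Gita ∩ Diego: 09:15-12:45, 17:30-17:55.
The longest is 09:15-12:45 at 210 minutes.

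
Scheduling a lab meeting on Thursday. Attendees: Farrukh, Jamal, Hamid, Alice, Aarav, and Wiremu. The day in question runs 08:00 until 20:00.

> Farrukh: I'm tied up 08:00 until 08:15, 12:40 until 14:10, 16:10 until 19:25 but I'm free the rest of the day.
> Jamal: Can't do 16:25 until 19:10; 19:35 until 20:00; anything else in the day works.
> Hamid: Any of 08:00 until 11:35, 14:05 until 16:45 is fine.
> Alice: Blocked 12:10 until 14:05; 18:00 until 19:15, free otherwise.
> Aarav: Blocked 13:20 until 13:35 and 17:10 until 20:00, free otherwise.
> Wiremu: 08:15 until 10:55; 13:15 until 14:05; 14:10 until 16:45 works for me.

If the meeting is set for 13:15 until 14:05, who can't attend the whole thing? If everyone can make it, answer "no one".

Aarav, Alice, Farrukh, Hamid

Farrukh free: 08:15-12:40, 14:10-16:10, 19:25-20:00 (invert busy blocks within the working day).
Jamal free: 08:00-16:25, 19:10-19:35 (invert busy blocks within the working day).
Hamid free: 08:00-11:35, 14:05-16:45.
Alice free: 08:00-12:10, 14:05-18:00, 19:15-20:00 (invert busy blocks within the working day).
Aarav free: 08:00-13:20, 13:35-17:10 (invert busy blocks within the working day).
Wiremu free: 08:15-10:55, 13:15-14:05, 14:10-16:45.
Farrukh: not fully free for 13:15-14:05. Jamal: free for 13:15-14:05. Hamid: not fully free for 13:15-14:05. Alice: not fully free for 13:15-14:05. Aarav: not fully free for 13:15-14:05. Wiremu: free for 13:15-14:05.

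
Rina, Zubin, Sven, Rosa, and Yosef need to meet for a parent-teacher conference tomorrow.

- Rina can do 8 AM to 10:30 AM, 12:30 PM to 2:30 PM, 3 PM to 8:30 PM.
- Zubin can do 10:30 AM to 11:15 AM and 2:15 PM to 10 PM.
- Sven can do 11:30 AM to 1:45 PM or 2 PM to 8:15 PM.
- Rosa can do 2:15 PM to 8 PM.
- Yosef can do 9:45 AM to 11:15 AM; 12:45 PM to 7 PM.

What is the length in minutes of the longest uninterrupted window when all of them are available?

Rina ∩ Zubin: 14:15-14:30, 15:00-20:30.
Rina ∩ Zubin ∩ Sven: 14:15-14:30, 15:00-20:15.
Rina ∩ Zubin ∩ Sven ∩ Rosa: 14:15-14:30, 15:00-20:00.
Rina ∩ Zubin ∩ Sven ∩ Rosa ∩ Yosef: 14:15-14:30, 15:00-19:00.
The longest is 15:00-19:00 at 240 minutes.

240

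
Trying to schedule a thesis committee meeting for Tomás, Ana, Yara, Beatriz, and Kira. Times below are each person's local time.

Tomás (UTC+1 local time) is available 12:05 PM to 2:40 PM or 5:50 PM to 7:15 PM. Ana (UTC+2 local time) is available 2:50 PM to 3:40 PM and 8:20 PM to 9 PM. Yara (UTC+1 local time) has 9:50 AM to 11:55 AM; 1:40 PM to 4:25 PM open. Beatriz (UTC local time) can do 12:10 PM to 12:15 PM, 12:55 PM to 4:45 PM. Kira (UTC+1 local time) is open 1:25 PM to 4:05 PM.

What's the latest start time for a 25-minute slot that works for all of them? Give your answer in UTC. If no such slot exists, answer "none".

Tomás in UTC: 11:05-13:40, 16:50-18:15 (subtract 1h to convert from UTC+1).
Ana in UTC: 12:50-13:40, 18:20-19:00 (subtract 2h to convert from UTC+2).
Yara in UTC: 08:50-10:55, 12:40-15:25 (subtract 1h to convert from UTC+1).
Beatriz in UTC: 12:10-12:15, 12:55-16:45.
Kira in UTC: 12:25-15:05 (subtract 1h to convert from UTC+1).
Tomás ∩ Ana: 12:50-13:40.
Tomás ∩ Ana ∩ Yara: 12:50-13:40.
Tomás ∩ Ana ∩ Yara ∩ Beatriz: 12:55-13:40.
Tomás ∩ Ana ∩ Yara ∩ Beatriz ∩ Kira: 12:55-13:40.
So the common availability across everyone is 12:55-13:40.
The last common window of at least 25 minutes is 12:55-13:40; a 25-minute meeting can start as late as 13:15 and still end by 13:40.

13:15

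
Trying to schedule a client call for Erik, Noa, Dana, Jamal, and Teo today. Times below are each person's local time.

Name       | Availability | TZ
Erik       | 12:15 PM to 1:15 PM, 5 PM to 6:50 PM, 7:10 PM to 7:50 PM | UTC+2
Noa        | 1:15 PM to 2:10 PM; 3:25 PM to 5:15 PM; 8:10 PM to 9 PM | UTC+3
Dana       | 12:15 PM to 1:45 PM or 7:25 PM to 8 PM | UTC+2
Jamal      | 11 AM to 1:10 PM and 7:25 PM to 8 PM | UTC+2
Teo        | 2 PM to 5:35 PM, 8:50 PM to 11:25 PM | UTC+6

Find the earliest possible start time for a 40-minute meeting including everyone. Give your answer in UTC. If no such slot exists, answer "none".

10:15

Erik in UTC: 10:15-11:15, 15:00-16:50, 17:10-17:50 (subtract 2h to convert from UTC+2).
Noa in UTC: 10:15-11:10, 12:25-14:15, 17:10-18:00 (subtract 3h to convert from UTC+3).
Dana in UTC: 10:15-11:45, 17:25-18:00 (subtract 2h to convert from UTC+2).
Jamal in UTC: 09:00-11:10, 17:25-18:00 (subtract 2h to convert from UTC+2).
Teo in UTC: 08:00-11:35, 14:50-17:25 (subtract 6h to convert from UTC+6).
Erik ∩ Noa: 10:15-11:10, 17:10-17:50.
Erik ∩ Noa ∩ Dana: 10:15-11:10, 17:25-17:50.
Erik ∩ Noa ∩ Dana ∩ Jamal: 10:15-11:10, 17:25-17:50.
Erik ∩ Noa ∩ Dana ∩ Jamal ∩ Teo: 10:15-11:10.
The first common window of at least 40 minutes is 10:15-11:10, so the earliest start is 10:15.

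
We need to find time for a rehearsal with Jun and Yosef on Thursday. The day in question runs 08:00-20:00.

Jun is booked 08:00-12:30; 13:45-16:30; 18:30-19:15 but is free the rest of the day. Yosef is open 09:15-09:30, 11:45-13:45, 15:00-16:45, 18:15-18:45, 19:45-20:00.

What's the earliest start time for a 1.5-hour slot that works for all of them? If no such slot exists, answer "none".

none

Jun free: 12:30-13:45, 16:30-18:30, 19:15-20:00 (invert busy blocks within the working day).
Yosef free: 09:15-09:30, 11:45-13:45, 15:00-16:45, 18:15-18:45, 19:45-20:00.
Jun ∩ Yosef: 12:30-13:45, 16:30-16:45, 18:15-18:30, 19:45-20:00.
No common window is at least 90 minutes long.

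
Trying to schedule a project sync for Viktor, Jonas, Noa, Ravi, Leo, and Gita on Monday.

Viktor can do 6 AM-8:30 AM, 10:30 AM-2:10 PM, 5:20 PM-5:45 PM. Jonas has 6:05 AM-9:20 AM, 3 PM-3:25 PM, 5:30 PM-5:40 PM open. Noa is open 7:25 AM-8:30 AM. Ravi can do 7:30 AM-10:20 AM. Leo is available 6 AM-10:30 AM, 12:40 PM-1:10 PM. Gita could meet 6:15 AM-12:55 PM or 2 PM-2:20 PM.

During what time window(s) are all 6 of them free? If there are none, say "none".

07:30-08:30

Viktor ∩ Jonas: 06:05-08:30, 17:30-17:40.
Viktor ∩ Jonas ∩ Noa: 07:25-08:30.
Viktor ∩ Jonas ∩ Noa ∩ Ravi: 07:30-08:30.
Viktor ∩ Jonas ∩ Noa ∩ Ravi ∩ Leo: 07:30-08:30.
Viktor ∩ Jonas ∩ Noa ∩ Ravi ∩ Leo ∩ Gita: 07:30-08:30.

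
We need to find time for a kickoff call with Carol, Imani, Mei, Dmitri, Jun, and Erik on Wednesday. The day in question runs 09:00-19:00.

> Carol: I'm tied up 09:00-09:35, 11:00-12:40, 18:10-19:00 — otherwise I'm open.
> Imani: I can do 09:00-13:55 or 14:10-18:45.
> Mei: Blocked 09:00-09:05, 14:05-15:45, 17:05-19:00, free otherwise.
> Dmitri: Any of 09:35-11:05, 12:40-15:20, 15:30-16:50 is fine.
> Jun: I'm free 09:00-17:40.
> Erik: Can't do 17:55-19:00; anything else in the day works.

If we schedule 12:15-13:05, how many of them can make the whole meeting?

Carol free: 09:35-11:00, 12:40-18:10 (invert busy blocks within the working day).
Imani free: 09:00-13:55, 14:10-18:45.
Mei free: 09:05-14:05, 15:45-17:05 (invert busy blocks within the working day).
Dmitri free: 09:35-11:05, 12:40-15:20, 15:30-16:50.
Jun free: 09:00-17:40.
Erik free: 09:00-17:55 (invert busy blocks within the working day).
Imani, Mei, Jun, and Erik can make the full 12:15-13:05 slot — that's 4.

4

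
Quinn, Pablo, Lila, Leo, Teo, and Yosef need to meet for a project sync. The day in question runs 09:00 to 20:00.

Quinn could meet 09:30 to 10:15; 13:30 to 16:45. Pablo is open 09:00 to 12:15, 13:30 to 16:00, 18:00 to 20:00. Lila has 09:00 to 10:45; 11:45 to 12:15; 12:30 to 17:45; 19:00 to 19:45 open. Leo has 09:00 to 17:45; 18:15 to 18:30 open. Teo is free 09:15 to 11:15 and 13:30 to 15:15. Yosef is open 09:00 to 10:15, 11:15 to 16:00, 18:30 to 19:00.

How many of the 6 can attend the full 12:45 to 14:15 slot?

3

Lila, Leo, and Yosef can make the full 12:45-14:15 slot — that's 3.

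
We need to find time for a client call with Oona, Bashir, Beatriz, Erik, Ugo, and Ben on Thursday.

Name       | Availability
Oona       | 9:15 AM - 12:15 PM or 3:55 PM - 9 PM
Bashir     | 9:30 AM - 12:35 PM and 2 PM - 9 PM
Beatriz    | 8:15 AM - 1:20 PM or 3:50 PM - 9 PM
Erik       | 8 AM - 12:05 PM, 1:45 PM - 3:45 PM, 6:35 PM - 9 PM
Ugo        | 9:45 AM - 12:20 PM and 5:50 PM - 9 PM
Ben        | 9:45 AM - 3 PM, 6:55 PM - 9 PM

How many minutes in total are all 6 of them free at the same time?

Oona ∩ Bashir: 09:30-12:15, 15:55-21:00.
Oona ∩ Bashir ∩ Beatriz: 09:30-12:15, 15:55-21:00.
Oona ∩ Bashir ∩ Beatriz ∩ Erik: 09:30-12:05, 18:35-21:00.
Oona ∩ Bashir ∩ Beatriz ∩ Erik ∩ Ugo: 09:45-12:05, 18:35-21:00.
Oona ∩ Bashir ∩ Beatriz ∩ Erik ∩ Ugo ∩ Ben: 09:45-12:05, 18:55-21:00.
Summing the common windows: 140 + 125 = 265 minutes.

265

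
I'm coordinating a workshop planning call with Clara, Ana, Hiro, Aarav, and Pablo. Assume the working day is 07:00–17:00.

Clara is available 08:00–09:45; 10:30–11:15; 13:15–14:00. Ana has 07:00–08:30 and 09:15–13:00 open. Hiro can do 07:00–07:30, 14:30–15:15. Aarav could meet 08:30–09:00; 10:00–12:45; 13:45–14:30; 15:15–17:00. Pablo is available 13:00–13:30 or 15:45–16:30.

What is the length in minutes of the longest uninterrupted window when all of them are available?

Clara ∩ Ana: 08:00-08:30, 09:15-09:45, 10:30-11:15.
Clara ∩ Ana ∩ Hiro: ∅.
Clara ∩ Ana ∩ Hiro ∩ Aarav: ∅.
Clara ∩ Ana ∩ Hiro ∩ Aarav ∩ Pablo: ∅.
There is no time when everyone is free.
No common window exists, so the longest block is 0 minutes.

0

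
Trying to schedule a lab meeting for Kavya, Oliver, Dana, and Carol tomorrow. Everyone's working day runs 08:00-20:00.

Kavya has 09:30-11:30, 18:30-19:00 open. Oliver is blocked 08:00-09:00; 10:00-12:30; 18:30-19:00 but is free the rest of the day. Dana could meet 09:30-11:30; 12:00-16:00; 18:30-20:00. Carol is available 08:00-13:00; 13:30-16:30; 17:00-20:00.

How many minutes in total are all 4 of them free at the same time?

30

Kavya free: 09:30-11:30, 18:30-19:00.
Oliver free: 09:00-10:00, 12:30-18:30, 19:00-20:00 (invert busy blocks within the working day).
Dana free: 09:30-11:30, 12:00-16:00, 18:30-20:00.
Carol free: 08:00-13:00, 13:30-16:30, 17:00-20:00.
Kavya ∩ Oliver: 09:30-10:00.
Kavya ∩ Oliver ∩ Dana: 09:30-10:00.
Kavya ∩ Oliver ∩ Dana ∩ Carol: 09:30-10:00.
That's a single block of 30 minutes.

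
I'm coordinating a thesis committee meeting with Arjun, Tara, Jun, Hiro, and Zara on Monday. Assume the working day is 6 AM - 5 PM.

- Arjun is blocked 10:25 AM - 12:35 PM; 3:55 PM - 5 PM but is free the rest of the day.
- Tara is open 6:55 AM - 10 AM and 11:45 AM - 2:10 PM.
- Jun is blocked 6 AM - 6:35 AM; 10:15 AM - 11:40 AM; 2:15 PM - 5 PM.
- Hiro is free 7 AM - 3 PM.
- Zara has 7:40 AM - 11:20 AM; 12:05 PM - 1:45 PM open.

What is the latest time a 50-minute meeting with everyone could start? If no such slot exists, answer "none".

Arjun free: 06:00-10:25, 12:35-15:55 (invert busy blocks within the working day).
Tara free: 06:55-10:00, 11:45-14:10.
Jun free: 06:35-10:15, 11:40-14:15 (invert busy blocks within the working day).
Hiro free: 07:00-15:00.
Zara free: 07:40-11:20, 12:05-13:45.
Arjun ∩ Tara: 06:55-10:00, 12:35-14:10.
Arjun ∩ Tara ∩ Jun: 06:55-10:00, 12:35-14:10.
Arjun ∩ Tara ∩ Jun ∩ Hiro: 07:00-10:00, 12:35-14:10.
Arjun ∩ Tara ∩ Jun ∩ Hiro ∩ Zara: 07:40-10:00, 12:35-13:45.
So the common availability across everyone is 07:40-10:00, 12:35-13:45.
The last common window of at least 50 minutes is 12:35-13:45; a 50-minute meeting can start as late as 12:55 and still end by 13:45.

12:55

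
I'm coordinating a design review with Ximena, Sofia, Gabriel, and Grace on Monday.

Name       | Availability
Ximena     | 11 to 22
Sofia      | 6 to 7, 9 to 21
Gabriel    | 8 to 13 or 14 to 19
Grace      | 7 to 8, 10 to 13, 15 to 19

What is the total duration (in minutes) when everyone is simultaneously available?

Ximena ∩ Sofia: 11:00-21:00.
Ximena ∩ Sofia ∩ Gabriel: 11:00-13:00, 14:00-19:00.
Ximena ∩ Sofia ∩ Gabriel ∩ Grace: 11:00-13:00, 15:00-19:00.
Summing the common windows: 120 + 240 = 360 minutes.

360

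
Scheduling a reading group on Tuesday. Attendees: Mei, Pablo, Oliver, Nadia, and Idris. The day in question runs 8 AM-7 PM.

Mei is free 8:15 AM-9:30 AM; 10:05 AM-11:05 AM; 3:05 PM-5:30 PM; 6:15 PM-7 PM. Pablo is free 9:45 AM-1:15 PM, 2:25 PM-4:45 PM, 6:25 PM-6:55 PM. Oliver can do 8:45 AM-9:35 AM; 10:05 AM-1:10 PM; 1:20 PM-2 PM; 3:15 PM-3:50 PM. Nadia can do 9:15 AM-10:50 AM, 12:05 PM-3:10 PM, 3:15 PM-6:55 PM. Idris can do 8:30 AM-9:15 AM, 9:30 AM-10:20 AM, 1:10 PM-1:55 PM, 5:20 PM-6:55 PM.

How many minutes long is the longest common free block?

Mei ∩ Pablo: 10:05-11:05, 15:05-16:45, 18:25-18:55.
Mei ∩ Pablo ∩ Oliver: 10:05-11:05, 15:15-15:50.
Mei ∩ Pablo ∩ Oliver ∩ Nadia: 10:05-10:50, 15:15-15:50.
Mei ∩ Pablo ∩ Oliver ∩ Nadia ∩ Idris: 10:05-10:20.
The longest is 10:05-10:20 at 15 minutes.

15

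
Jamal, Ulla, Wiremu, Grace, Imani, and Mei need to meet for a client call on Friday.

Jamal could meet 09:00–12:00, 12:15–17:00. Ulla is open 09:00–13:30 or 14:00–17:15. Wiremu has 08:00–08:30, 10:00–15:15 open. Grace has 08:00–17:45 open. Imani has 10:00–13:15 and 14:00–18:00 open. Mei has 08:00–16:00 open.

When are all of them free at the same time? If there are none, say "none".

10:00-12:00, 12:15-13:15, 14:00-15:15

Jamal ∩ Ulla: 09:00-12:00, 12:15-13:30, 14:00-17:00.
Jamal ∩ Ulla ∩ Wiremu: 10:00-12:00, 12:15-13:30, 14:00-15:15.
Jamal ∩ Ulla ∩ Wiremu ∩ Grace: 10:00-12:00, 12:15-13:30, 14:00-15:15.
Jamal ∩ Ulla ∩ Wiremu ∩ Grace ∩ Imani: 10:00-12:00, 12:15-13:15, 14:00-15:15.
Jamal ∩ Ulla ∩ Wiremu ∩ Grace ∩ Imani ∩ Mei: 10:00-12:00, 12:15-13:15, 14:00-15:15.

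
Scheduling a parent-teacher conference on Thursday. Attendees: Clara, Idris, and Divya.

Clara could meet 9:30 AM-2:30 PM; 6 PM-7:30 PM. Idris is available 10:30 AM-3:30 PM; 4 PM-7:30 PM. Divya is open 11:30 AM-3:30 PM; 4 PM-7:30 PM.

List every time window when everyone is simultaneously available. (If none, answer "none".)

11:30-14:30, 18:00-19:30

Clara ∩ Idris: 10:30-14:30, 18:00-19:30.
Clara ∩ Idris ∩ Divya: 11:30-14:30, 18:00-19:30.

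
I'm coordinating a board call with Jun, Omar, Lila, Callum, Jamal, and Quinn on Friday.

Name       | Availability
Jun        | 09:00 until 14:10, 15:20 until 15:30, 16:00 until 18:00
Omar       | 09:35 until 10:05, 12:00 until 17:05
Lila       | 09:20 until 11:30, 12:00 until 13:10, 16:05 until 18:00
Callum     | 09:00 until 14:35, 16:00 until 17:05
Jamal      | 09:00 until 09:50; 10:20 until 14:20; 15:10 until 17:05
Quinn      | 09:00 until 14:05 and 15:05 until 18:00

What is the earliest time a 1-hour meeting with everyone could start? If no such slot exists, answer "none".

Jun ∩ Omar: 09:35-10:05, 12:00-14:10, 15:20-15:30, 16:00-17:05.
Jun ∩ Omar ∩ Lila: 09:35-10:05, 12:00-13:10, 16:05-17:05.
Jun ∩ Omar ∩ Lila ∩ Callum: 09:35-10:05, 12:00-13:10, 16:05-17:05.
Jun ∩ Omar ∩ Lila ∩ Callum ∩ Jamal: 09:35-09:50, 12:00-13:10, 16:05-17:05.
Jun ∩ Omar ∩ Lila ∩ Callum ∩ Jamal ∩ Quinn: 09:35-09:50, 12:00-13:10, 16:05-17:05.
The first common window of at least 60 minutes is 12:00-13:10, so the earliest start is 12:00.

12:00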